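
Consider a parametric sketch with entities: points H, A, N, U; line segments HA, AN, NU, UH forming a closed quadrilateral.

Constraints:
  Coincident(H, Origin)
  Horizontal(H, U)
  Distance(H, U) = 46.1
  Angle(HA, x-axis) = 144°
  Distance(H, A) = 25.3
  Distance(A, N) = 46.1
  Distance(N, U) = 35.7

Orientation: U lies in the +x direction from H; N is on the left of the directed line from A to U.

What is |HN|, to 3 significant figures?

36.6

Checks: |AN| = 46.10 ✓; |NU| = 35.70 ✓.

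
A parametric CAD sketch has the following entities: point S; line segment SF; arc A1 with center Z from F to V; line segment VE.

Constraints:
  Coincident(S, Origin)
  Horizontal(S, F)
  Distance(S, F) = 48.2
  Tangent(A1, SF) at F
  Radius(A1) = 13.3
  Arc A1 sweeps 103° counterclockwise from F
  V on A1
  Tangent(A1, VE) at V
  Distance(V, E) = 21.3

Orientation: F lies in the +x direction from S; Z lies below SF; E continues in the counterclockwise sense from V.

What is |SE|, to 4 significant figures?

54.54

On A1, F sits at bearing 90° from Z; a 103° counterclockwise sweep puts V at bearing 193°, so V = Z + 13.3·(cos 193°, sin 193°) = (35.24, -16.29). Tangency of A1 to VE means the radius ZV is perpendicular to VE, so VE runs along (−sin 193°, cos 193°); with |VE| = 21.3, E = (40.03, -37.05). Then |SE| = |E − S| = 54.54.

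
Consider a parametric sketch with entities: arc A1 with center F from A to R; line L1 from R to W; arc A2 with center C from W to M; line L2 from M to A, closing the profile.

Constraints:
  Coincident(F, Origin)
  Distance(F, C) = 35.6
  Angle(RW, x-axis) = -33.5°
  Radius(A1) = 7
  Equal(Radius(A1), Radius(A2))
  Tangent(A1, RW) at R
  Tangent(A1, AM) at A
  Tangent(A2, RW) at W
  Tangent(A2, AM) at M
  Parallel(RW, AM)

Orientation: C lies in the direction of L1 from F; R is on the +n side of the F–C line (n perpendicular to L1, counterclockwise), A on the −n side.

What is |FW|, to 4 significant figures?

36.28

The slot axis is L1's direction at -33.5°, so u = (cos -33.5°, sin -33.5°) = (0.8339, -0.5519) and n = (−sin -33.5°, cos -33.5°) = (0.5519, 0.8339). F is at the origin and C lies 35.6 along u from F, so C = 35.6·u = (29.69, -19.65). Tangency of A1 to both parallel lines with radius 7.0 puts R and A at F ± 7.0·n: R = (3.864, 5.837), A = (-3.864, -5.837). Equal radii place W and M the same way about C: W = C + 7.0·n = (33.55, -13.81), M = C − 7.0·n = (25.82, -25.49). Then |FW| = |W − F| = 36.28.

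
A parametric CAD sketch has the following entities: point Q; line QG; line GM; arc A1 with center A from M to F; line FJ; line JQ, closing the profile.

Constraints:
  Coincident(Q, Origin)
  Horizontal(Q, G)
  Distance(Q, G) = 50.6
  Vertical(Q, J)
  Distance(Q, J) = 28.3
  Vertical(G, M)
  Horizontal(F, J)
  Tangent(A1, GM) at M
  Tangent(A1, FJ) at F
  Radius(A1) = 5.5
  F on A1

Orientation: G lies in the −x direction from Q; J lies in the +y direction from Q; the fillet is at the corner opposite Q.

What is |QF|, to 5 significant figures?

53.244

The virtual corner opposite Q is at (-50.600, 28.300). Since A1 is tangent to GM there, AM ⟂ GM and tangency of A1 to FJ means the radius AF is perpendicular to FJ, with radius 5.5, so the center A sits 5.5 in from both sides at A = (-45.100, 22.800). That places the tangent points at M = (-50.600, 22.800) on GM and F = (-45.100, 28.300) on FJ. Then |QF| = |F − Q| = 53.244.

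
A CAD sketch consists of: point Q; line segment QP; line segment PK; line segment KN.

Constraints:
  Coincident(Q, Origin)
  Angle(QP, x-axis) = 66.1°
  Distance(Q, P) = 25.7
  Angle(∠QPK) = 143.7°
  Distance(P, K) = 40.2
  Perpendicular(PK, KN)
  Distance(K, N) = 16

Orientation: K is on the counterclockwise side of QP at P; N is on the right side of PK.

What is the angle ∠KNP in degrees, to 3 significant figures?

68.3°

Q is at the origin; QP runs at 66.1° with length 25.7, so P = 25.7·(cos 66.1°, sin 66.1°) = (10.4, 23.5). ∠QPK = 143.7°, so PK runs at 66.1° + (180° − 143.7°) = 102° from the x-axis; with |PK| = 40.2, K = P + 40.2·(cos 102°, sin 102°) = (1.78, 62.8). The perpendicularity gives KN at right angles to PK; with |KN| = 16.0 on the right of PK, N = K + 16.0·(0.977, 0.215) = (17.4, 66.2). Then cos ∠KNP = NK·NP / (|NK||NP|), giving 68.3°.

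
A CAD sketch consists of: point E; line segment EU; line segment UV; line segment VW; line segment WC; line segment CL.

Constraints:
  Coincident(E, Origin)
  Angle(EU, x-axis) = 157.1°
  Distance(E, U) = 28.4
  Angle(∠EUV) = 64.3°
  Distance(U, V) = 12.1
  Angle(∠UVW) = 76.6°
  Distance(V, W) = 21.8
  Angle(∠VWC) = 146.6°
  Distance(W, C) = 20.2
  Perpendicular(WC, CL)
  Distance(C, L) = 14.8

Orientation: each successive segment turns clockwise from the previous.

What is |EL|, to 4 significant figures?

30.15

∠VWC = 146.6° gives WC at -95.40° from the x-axis; with |WC| = 20.2, C = (-8.752, -20.31). WC ⟂ CL, so CL runs at 174.6°; with |CL| = 14.8, L = (-23.49, -18.91). Then |EL| = |L − E| = 30.15.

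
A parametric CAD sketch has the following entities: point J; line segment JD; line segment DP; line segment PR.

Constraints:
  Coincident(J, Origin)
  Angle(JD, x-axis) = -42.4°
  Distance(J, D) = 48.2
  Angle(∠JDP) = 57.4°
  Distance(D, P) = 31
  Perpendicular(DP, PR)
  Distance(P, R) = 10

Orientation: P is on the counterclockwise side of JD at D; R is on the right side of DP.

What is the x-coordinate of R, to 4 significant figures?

50.72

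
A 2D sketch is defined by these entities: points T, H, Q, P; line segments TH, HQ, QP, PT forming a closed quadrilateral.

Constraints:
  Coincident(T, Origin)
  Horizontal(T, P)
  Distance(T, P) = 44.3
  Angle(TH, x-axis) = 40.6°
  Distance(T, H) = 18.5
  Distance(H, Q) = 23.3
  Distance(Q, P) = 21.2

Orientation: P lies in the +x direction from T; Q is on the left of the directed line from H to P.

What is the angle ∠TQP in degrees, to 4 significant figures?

84.31°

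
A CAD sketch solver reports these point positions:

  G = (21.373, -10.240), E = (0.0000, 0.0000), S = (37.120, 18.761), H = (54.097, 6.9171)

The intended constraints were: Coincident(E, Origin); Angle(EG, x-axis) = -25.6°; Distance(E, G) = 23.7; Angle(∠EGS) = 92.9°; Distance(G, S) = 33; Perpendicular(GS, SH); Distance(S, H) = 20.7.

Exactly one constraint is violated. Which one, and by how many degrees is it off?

Perpendicular(GS, SH) — off by 6.40°.

E = (0.00, 0.00) ✓; EG at -25.60° ✓; |EG| = 23.70 ✓; ∠EGS = 92.90° ✓; |GS| = 33.00 ✓; ∠(GS, SH) = 96.40° ✗; |SH| = 20.70 ✓.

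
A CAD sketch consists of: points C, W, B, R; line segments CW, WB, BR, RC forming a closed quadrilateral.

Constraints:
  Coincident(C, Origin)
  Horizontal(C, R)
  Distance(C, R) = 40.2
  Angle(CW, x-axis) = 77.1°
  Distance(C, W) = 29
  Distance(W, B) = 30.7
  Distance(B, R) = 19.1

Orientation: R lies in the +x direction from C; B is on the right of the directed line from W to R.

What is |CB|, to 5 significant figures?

21.184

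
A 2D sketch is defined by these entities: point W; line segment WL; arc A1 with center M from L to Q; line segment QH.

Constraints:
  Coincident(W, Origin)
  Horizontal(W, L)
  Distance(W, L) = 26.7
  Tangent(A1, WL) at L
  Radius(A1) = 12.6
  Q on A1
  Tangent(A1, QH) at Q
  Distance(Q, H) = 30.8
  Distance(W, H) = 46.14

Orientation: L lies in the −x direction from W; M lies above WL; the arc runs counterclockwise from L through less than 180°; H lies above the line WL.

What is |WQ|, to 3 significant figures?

19.1

W is at the origin; W and L share the same y with |WL| = 26.7 and L on the −x side, so L = (-26.7, 0.00). The tangent condition forces ML to be normal to WL, so M = L + (0, 12.6) = (-26.7, 12.6). Since MQ ⟂ QH (tangency), |MH| = √(12.6² + 30.8²) = 33.3 regardless of where Q sits on A1. So H lies on both circle(W, 46.14) and circle(M, 33.3); the above-WL intersection is H = (-14.8, 43.7). Q is the foot of the tangent from H: Q = (-14.1, 12.9).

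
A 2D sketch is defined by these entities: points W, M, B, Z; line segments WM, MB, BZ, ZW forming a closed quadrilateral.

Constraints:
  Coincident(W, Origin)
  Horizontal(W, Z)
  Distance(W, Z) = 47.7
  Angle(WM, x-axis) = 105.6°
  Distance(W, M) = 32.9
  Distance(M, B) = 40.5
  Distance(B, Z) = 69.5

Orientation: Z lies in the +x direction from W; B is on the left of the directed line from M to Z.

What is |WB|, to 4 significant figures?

64.91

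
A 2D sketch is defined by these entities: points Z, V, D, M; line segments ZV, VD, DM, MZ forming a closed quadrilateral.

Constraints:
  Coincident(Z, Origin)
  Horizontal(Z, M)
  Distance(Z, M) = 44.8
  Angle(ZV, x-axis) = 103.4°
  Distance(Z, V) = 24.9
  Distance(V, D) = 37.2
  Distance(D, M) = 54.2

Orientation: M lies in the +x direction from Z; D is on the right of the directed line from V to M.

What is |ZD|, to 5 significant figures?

15.112

Checks: |ZM| = 44.80 ✓; |ZV| = 24.90 ✓; |VD| = 37.20 ✓; |DM| = 54.20 ✓.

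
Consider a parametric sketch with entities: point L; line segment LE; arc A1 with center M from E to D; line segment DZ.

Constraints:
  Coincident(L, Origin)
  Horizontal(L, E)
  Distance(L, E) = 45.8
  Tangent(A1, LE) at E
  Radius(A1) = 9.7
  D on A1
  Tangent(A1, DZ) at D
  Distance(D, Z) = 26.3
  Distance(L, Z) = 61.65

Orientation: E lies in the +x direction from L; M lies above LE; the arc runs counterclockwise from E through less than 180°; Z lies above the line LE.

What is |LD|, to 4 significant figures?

56.51

Checks: |LE| = 45.80 ✓; |MD| = 9.700 ✓; ∠(MD, DZ) = 90.00° ✓; |DZ| = 26.30 ✓; |LZ| = 61.65 ✓.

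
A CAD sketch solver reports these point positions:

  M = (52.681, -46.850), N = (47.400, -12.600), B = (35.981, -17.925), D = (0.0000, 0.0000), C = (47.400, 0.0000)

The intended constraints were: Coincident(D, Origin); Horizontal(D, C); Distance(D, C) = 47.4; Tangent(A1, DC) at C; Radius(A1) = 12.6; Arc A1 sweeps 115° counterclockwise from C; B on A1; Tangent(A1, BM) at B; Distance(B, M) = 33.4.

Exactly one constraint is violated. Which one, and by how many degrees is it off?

Tangent(A1, BM) at B — off by 5.00°.

D = (0.00, 0.00) ✓; D.y = 0.00, C.y = 0.00 ✓; |DC| = 47.40 ✓; ∠(NC, CD) = 90.00° ✓; |NC| = 12.60 ✓; bearing(N→B) − bearing(N→C) = 115.0° ✓; |NB| = 12.60 ✓; ∠(NB, BM) = 85.00° ✗; |BM| = 33.40 ✓.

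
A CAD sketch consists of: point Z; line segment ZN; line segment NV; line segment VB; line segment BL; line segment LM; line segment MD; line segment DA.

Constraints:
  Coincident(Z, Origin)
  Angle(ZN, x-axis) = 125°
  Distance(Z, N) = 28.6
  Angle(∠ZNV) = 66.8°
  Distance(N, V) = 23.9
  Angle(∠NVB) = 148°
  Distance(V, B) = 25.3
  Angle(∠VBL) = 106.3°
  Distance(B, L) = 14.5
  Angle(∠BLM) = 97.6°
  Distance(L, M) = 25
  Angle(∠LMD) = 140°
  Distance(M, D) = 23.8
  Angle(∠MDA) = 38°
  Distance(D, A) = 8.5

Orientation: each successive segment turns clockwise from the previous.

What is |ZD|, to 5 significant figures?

22.720

Z is at the origin; ZN runs at 125.0° with length 28.6, so N = (-16.404, 23.428). ∠ZNV = 66.8° gives NV at 11.800° from the x-axis; with |NV| = 23.9, V = (6.9906, 28.315). ∠NVB = 148.0° gives VB at -20.200° from the x-axis; with |VB| = 25.3, B = (30.735, 19.579). ∠VBL = 106.3° gives BL at -93.900° from the x-axis; with |BL| = 14.5, L = (29.748, 5.1127). ∠BLM = 97.6° gives LM at -176.30° from the x-axis; with |LM| = 25.0, M = (4.8004, 3.4994). ∠LMD = 140.0° gives MD at 143.70° from the x-axis; with |MD| = 23.8, D = (-14.381, 17.589). Then |ZD| = |D − Z| = 22.720.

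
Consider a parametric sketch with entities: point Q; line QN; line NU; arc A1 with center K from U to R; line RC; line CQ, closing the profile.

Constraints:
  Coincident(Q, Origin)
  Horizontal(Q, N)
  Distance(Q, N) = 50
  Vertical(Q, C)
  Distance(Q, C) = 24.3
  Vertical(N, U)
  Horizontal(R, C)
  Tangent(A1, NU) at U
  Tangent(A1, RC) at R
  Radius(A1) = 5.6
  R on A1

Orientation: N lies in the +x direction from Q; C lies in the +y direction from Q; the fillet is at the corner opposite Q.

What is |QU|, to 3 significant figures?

53.4

The virtual corner opposite Q is at (50.0, 24.3). Tangency of A1 to NU means the radius KU is perpendicular to NU and since A1 is tangent to RC there, KR ⟂ RC, with radius 5.6, so the center K sits 5.6 in from both sides at K = (44.4, 18.7). That places the tangent points at U = (50.0, 18.7) on NU and R = (44.4, 24.3) on RC. Then |QU| = |U − Q| = 53.4.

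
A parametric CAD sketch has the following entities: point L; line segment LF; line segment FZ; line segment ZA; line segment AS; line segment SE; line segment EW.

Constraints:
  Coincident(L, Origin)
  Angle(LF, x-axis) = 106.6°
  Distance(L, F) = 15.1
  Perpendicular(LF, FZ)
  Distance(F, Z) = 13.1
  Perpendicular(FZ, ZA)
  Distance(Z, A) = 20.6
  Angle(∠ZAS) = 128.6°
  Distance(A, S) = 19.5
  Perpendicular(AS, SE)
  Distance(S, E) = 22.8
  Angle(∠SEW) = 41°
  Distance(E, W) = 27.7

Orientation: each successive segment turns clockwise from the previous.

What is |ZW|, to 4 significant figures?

20.07

The perpendicularity gives SE at right angles to AS, so SE runs at 145.2°; with |SE| = 22.8, E = (-15.73, -4.528). ∠SEW = 41.0° gives EW at 6.200° from the x-axis; with |EW| = 27.7, W = (11.81, -1.537). Then |ZW| = |W − Z| = 20.07.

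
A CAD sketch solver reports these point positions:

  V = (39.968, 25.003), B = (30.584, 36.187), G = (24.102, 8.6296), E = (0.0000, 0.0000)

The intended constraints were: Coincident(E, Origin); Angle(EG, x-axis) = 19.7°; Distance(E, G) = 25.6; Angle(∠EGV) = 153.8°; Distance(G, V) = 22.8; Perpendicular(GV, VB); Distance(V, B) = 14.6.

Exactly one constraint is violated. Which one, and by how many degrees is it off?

Perpendicular(GV, VB) — off by 5.90°.

E = (0.00, 0.00) ✓; EG at 19.70° ✓; |EG| = 25.60 ✓; ∠EGV = 153.8° ✓; |GV| = 22.80 ✓; ∠(GV, VB) = 84.10° ✗; |VB| = 14.60 ✓.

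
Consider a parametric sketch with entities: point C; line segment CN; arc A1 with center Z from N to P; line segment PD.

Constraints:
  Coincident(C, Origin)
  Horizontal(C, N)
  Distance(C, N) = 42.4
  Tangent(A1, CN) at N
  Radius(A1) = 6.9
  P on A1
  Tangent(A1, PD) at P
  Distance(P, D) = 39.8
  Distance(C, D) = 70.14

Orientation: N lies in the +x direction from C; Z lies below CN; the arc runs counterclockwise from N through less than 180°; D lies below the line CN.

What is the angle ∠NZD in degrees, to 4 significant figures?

164.7°

Checks: |CN| = 42.40 ✓; |ZP| = 6.900 ✓; ∠(ZP, PD) = 90.00° ✓; |PD| = 39.80 ✓; |CD| = 70.14 ✓.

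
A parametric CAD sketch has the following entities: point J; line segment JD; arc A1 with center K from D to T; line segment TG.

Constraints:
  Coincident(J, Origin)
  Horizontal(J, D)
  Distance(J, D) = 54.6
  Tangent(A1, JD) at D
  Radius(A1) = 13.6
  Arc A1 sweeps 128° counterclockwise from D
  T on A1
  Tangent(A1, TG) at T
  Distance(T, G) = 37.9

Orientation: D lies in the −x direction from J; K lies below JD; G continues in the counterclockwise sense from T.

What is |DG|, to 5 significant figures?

53.352

J is at the origin; JD is horizontal with |JD| = 54.6 and D on the −x side, so D = (-54.600, 0.0000). Since A1 is tangent to JD there, KD ⟂ JD, so K = D + (0, -13.6) = (-54.600, -13.600). On A1, D sits at bearing 90° from K; a 128° counterclockwise sweep puts T at bearing 218°, so T = K + 13.6·(cos 218°, sin 218°) = (-65.317, -21.973). Tangency of A1 to TG means the radius KT is perpendicular to TG, so TG runs along (−sin 218°, cos 218°); with |TG| = 37.9, G = (-41.983, -51.839). Then |DG| = |G − D| = 53.352.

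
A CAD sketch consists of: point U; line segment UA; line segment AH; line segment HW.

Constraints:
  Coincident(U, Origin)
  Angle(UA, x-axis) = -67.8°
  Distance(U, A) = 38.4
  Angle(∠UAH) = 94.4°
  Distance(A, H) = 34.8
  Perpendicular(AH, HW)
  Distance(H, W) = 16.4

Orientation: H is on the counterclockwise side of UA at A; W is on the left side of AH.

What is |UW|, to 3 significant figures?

43.6

U is at the origin; UA runs at -67.8° with length 38.4, so A = 38.4·(cos -67.8°, sin -67.8°) = (14.5, -35.6). ∠UAH = 94.4°, so AH runs at -67.8° + (180° − 94.4°) = 17.8° from the x-axis; with |AH| = 34.8, H = A + 34.8·(cos 17.8°, sin 17.8°) = (47.6, -24.9). The perpendicularity gives HW at right angles to AH; with |HW| = 16.4 on the left of AH, W = H + 16.4·(-0.306, 0.952) = (42.6, -9.30). Then |UW| = |W − U| = 43.6.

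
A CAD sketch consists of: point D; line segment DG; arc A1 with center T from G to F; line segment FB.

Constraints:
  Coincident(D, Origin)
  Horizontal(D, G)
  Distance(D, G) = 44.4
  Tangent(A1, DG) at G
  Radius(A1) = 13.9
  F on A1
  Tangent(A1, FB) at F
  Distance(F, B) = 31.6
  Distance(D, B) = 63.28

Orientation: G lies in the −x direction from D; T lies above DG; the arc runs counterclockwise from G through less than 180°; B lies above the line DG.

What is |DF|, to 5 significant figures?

36.101

D is at the origin; DG is horizontal with |DG| = 44.4 and G on the −x side, so G = (-44.400, 0.0000). A1 meets DG tangentially, so TG is at right angles to DG, so T = G + (0, 13.9) = (-44.400, 13.900). Since TF ⟂ FB (tangency), |TB| = √(13.9² + 31.6²) = 34.522 regardless of where F sits on A1. So B lies on both circle(D, 63.28) and circle(T, 34.522); the above-DG intersection is B = (-40.944, 48.249). F is the foot of the tangent from B: F = (-31.180, 18.195).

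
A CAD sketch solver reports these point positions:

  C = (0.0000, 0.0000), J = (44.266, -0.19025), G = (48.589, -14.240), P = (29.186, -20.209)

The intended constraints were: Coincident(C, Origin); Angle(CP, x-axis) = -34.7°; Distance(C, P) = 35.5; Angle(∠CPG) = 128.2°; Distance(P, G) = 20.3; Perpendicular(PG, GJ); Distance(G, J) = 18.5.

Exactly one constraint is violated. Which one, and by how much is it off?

Distance(G, J) = 18.5 — off by 3.80.

C = (0.00, 0.00) ✓; CP at -34.70° ✓; |CP| = 35.50 ✓; ∠CPG = 128.2° ✓; |PG| = 20.30 ✓; ∠(PG, GJ) = 90.00° ✓; |GJ| = 14.70 ✗.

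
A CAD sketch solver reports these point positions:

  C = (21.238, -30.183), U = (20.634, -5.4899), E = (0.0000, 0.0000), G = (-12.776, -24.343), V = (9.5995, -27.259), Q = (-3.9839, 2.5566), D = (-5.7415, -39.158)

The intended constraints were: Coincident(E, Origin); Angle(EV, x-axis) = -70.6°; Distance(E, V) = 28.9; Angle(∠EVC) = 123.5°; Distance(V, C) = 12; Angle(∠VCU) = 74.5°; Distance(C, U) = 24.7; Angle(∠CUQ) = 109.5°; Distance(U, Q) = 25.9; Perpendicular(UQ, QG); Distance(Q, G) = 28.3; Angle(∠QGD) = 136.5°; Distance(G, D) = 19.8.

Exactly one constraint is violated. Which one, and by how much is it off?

Distance(G, D) = 19.8 — off by 3.40.

E = (0.00, 0.00) ✓; EV at -70.60° ✓; |EV| = 28.90 ✓; ∠EVC = 123.5° ✓; |VC| = 12.00 ✓; ∠VCU = 74.50° ✓; |CU| = 24.70 ✓; ∠CUQ = 109.5° ✓; |UQ| = 25.90 ✓; ∠(UQ, QG) = 90.00° ✓; |QG| = 28.30 ✓; ∠QGD = 136.5° ✓; |GD| = 16.40 ✗.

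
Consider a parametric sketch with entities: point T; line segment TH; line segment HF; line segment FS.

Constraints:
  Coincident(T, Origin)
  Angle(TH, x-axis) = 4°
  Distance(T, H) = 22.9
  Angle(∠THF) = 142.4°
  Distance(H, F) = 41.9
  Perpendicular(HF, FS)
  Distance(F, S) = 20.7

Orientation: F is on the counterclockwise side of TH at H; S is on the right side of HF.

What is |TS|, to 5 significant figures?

69.335

∠THF = 142.4°, so HF runs at 4.0° + (180° − 142.4°) = 41.600° from the x-axis; with |HF| = 41.9, F = H + 41.9·(cos 41.600°, sin 41.600°) = (54.177, 29.416). HF ⟂ FS; with |FS| = 20.7 on the right of HF, S = F + 20.7·(0.66393, -0.74780) = (67.920, 13.937). Then |TS| = |S − T| = 69.335.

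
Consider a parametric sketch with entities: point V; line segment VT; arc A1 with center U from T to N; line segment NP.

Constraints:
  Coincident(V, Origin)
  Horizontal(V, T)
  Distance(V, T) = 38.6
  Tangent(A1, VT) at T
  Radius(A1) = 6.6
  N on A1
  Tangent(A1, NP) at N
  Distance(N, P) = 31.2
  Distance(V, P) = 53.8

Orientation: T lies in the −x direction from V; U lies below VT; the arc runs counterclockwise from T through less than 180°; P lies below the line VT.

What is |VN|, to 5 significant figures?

45.746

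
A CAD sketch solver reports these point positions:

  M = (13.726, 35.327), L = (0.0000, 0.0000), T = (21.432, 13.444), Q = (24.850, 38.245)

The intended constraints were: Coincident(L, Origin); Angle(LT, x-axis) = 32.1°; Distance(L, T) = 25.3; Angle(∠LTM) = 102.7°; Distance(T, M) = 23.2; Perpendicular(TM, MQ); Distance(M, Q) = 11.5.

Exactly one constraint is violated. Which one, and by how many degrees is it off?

Perpendicular(TM, MQ) — off by 4.70°.

L = (0.00, 0.00) ✓; LT at 32.10° ✓; |LT| = 25.30 ✓; ∠LTM = 102.7° ✓; |TM| = 23.20 ✓; ∠(TM, MQ) = 94.70° ✗; |MQ| = 11.50 ✓.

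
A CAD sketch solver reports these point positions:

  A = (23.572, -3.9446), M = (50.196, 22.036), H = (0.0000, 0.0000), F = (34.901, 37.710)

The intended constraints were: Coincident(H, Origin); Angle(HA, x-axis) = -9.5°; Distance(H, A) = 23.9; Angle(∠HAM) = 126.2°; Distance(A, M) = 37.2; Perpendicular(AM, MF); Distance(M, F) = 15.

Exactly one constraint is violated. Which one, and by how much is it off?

Distance(M, F) = 15 — off by 6.90.

H = (0.00, 0.00) ✓; HA at -9.500° ✓; |HA| = 23.90 ✓; ∠HAM = 126.2° ✓; |AM| = 37.20 ✓; ∠(AM, MF) = 90.00° ✓; |MF| = 21.90 ✗.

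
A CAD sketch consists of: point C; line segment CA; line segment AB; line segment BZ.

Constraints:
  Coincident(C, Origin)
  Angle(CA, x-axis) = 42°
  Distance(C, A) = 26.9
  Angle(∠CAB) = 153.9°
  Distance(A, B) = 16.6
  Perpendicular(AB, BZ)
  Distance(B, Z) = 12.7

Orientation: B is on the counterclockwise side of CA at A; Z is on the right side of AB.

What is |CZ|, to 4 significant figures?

47.57

C is at the origin; CA runs at 42.0° with length 26.9, so A = 26.9·(cos 42.0°, sin 42.0°) = (19.99, 18.00). ∠CAB = 153.9°, so AB runs at 42.0° + (180° − 153.9°) = 68.10° from the x-axis; with |AB| = 16.6, B = A + 16.6·(cos 68.10°, sin 68.10°) = (26.18, 33.40). AB ⟂ BZ; with |BZ| = 12.7 on the right of AB, Z = B + 12.7·(0.9278, -0.3730) = (37.97, 28.66). Then |CZ| = |Z − C| = 47.57.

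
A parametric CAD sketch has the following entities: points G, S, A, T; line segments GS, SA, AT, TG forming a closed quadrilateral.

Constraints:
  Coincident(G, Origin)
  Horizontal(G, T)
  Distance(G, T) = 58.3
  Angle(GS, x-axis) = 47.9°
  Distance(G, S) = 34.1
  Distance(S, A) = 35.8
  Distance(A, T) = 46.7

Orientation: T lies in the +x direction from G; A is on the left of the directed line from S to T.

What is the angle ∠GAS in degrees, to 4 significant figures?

5.888°

Checks: GS at 47.90° ✓; |SA| = 35.80 ✓; |AT| = 46.70 ✓.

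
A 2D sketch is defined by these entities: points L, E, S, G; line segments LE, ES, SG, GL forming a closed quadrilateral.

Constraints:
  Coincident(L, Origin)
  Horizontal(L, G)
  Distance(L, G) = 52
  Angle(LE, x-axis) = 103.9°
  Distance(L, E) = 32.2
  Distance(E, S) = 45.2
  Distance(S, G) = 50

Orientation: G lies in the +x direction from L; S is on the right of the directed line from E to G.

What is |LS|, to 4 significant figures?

13.01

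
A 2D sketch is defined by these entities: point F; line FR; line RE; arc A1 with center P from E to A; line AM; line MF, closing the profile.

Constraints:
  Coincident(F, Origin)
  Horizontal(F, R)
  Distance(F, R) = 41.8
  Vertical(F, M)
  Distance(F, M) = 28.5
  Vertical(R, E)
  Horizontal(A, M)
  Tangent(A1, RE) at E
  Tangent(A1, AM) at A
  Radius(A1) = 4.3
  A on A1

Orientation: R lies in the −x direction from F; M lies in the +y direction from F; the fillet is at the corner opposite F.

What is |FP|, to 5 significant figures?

44.631

F is at the origin; FR is horizontal with |FR| = 41.8 and R on the −x side, so R = (-41.800, 0.0000). F and M share the same x with |FM| = 28.5 and M on the +y side, so M = (0.0000, 28.500). The virtual corner opposite F is at (-41.800, 28.500). Tangency of A1 to RE means the radius PE is perpendicular to RE and A1 meets AM tangentially, so PA is at right angles to AM, with radius 4.3, so the center P sits 4.3 in from both sides at P = (-37.500, 24.200). Then |FP| = |P − F| = 44.631.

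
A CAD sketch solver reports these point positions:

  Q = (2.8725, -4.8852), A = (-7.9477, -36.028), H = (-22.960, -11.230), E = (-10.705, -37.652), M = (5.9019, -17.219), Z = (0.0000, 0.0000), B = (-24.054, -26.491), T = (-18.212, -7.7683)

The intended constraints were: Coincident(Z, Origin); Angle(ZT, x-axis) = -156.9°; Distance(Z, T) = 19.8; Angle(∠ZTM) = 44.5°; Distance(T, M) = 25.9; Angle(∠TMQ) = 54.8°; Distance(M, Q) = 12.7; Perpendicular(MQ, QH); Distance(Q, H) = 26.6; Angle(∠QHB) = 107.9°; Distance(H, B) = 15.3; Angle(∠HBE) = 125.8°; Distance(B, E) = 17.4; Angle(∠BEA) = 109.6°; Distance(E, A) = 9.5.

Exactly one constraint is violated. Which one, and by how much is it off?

Distance(E, A) = 9.5 — off by 6.30.

Z = (0.00, 0.00) ✓; ZT at -156.9° ✓; |ZT| = 19.80 ✓; ∠ZTM = 44.50° ✓; |TM| = 25.90 ✓; ∠TMQ = 54.80° ✓; |MQ| = 12.70 ✓; ∠(MQ, QH) = 90.00° ✓; |QH| = 26.60 ✓; ∠QHB = 107.9° ✓; |HB| = 15.30 ✓; ∠HBE = 125.8° ✓; |BE| = 17.40 ✓; ∠BEA = 109.6° ✓; |EA| = 3.200 ✗.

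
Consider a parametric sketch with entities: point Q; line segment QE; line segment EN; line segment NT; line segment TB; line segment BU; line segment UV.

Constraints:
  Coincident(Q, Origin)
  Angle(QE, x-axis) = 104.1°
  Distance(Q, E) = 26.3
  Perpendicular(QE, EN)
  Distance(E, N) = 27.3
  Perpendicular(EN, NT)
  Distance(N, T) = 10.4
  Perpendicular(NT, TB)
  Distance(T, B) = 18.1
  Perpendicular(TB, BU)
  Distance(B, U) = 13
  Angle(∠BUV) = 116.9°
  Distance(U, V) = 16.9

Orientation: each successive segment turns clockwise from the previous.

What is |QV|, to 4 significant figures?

43.87

Q is at the origin; QE runs at 104.1° with length 26.3, so E = (-6.407, 25.51). The perpendicularity gives EN at right angles to QE, so EN runs at 14.10°; with |EN| = 27.3, N = (20.07, 32.16). EN is perpendicular to NT, so NT runs at -75.90°; with |NT| = 10.4, T = (22.60, 22.07). The perpendicularity gives TB at right angles to NT, so TB runs at -165.9°; with |TB| = 18.1, B = (5.049, 17.66). TB ⟂ BU, so BU runs at 104.1°; with |BU| = 13.0, U = (1.882, 30.27). ∠BUV = 116.9° gives UV at 41.00° from the x-axis; with |UV| = 16.9, V = (14.64, 41.36). Then |QV| = |V − Q| = 43.87.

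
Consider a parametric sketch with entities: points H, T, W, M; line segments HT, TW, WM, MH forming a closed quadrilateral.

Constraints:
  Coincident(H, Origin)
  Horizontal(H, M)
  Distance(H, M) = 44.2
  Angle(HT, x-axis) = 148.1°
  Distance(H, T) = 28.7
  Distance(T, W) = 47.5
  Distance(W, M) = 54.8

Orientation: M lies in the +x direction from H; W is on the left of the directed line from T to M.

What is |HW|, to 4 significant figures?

46.62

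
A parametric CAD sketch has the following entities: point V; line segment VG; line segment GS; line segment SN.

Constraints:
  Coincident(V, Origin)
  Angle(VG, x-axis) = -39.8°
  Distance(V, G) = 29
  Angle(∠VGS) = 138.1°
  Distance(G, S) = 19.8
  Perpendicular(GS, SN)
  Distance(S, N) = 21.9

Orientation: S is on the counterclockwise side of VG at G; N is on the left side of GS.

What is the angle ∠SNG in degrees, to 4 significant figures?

42.12°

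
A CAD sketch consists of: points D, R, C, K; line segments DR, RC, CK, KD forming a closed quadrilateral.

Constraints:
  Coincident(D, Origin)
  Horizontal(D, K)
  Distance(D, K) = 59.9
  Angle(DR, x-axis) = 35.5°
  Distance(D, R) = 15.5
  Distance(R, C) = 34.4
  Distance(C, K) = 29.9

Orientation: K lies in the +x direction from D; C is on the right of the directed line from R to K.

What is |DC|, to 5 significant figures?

39.091

Checks: D = (0.00, 0.00) ✓; |RC| = 34.40 ✓; |CK| = 29.90 ✓.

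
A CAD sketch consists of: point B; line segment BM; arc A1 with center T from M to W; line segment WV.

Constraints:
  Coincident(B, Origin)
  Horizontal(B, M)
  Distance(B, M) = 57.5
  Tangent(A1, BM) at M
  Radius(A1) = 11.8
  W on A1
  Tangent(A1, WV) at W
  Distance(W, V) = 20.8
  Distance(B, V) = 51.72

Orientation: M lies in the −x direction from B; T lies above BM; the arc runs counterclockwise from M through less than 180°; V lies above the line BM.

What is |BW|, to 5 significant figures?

46.901

B is at the origin; BM is horizontal with |BM| = 57.5 and M on the −x side, so M = (-57.500, 0.0000). A1 meets BM tangentially, so TM is at right angles to BM, so T = M + (0, 11.8) = (-57.500, 11.800). Since TW ⟂ WV (tangency), |TV| = √(11.8² + 20.8²) = 23.914 regardless of where W sits on A1. So V lies on both circle(B, 51.72) and circle(T, 23.914); the above-BM intersection is V = (-42.076, 30.075). W is the foot of the tangent from V: W = (-45.901, 9.6302).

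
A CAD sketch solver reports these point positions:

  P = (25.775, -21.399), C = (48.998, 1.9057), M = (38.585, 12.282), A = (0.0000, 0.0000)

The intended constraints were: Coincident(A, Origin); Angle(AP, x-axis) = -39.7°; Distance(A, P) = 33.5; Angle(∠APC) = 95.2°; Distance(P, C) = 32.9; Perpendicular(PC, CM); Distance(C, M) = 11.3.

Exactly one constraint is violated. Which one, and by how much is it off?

Distance(C, M) = 11.3 — off by 3.40.

A = (0.00, 0.00) ✓; AP at -39.70° ✓; |AP| = 33.50 ✓; ∠APC = 95.20° ✓; |PC| = 32.90 ✓; ∠(PC, CM) = 90.00° ✓; |CM| = 14.70 ✗.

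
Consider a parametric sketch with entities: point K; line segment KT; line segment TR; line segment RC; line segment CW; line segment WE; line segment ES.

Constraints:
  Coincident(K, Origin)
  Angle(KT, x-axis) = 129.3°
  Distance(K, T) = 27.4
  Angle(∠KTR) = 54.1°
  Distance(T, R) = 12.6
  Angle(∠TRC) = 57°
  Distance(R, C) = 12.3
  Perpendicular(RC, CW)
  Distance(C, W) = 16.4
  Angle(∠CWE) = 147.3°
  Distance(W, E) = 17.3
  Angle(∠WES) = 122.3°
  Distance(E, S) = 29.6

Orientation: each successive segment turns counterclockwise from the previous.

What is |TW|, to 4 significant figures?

7.974

K is at the origin; KT runs at 129.3° with length 27.4, so T = (-17.35, 21.20). ∠KTR = 54.1° gives TR at -104.8° from the x-axis; with |TR| = 12.6, R = (-20.57, 9.021). ∠TRC = 57.0° gives RC at 18.20° from the x-axis; with |RC| = 12.3, C = (-8.889, 12.86). The perpendicularity gives CW at right angles to RC, so CW runs at 108.2°; with |CW| = 16.4, W = (-14.01, 28.44). Then |TW| = |W − T| = 7.974.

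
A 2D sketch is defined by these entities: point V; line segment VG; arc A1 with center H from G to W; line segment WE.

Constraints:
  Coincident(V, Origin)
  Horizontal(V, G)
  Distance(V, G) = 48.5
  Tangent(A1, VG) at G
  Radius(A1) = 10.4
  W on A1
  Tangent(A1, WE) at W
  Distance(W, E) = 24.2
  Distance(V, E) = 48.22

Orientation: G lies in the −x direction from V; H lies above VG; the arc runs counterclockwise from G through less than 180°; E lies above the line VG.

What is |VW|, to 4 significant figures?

39.25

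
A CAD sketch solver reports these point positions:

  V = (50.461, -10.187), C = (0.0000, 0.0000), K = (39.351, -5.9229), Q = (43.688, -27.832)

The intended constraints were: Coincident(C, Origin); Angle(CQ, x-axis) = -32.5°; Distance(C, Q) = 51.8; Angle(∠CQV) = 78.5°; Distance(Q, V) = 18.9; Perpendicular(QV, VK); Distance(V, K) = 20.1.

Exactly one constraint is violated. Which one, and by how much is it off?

Distance(V, K) = 20.1 — off by 8.20.

C = (0.00, 0.00) ✓; CQ at -32.50° ✓; |CQ| = 51.80 ✓; ∠CQV = 78.50° ✓; |QV| = 18.90 ✓; ∠(QV, VK) = 90.00° ✓; |VK| = 11.90 ✗.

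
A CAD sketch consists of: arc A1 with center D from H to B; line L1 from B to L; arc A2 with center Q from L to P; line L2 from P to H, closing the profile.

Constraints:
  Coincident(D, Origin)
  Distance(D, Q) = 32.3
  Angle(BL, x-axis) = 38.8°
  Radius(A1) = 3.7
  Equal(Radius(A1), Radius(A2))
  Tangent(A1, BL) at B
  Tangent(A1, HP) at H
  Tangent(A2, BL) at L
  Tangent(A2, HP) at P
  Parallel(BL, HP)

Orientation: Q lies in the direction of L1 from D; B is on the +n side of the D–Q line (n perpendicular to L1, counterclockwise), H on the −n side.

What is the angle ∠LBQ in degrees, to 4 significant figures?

6.535°

The slot axis is L1's direction at 38.8°, so u = (cos 38.8°, sin 38.8°) = (0.7793, 0.6266) and n = (−sin 38.8°, cos 38.8°) = (-0.6266, 0.7793). D is at the origin and Q lies 32.3 along u from D, so Q = 32.3·u = (25.17, 20.24). Tangency of A1 to both parallel lines with radius 3.7 puts B and H at D ± 3.7·n: B = (-2.318, 2.884), H = (2.318, -2.884). Equal radii place L and P the same way about Q: L = Q + 3.7·n = (22.85, 23.12), P = Q − 3.7·n = (27.49, 17.36). Then cos ∠LBQ = BL·BQ / (|BL||BQ|), giving 6.535°.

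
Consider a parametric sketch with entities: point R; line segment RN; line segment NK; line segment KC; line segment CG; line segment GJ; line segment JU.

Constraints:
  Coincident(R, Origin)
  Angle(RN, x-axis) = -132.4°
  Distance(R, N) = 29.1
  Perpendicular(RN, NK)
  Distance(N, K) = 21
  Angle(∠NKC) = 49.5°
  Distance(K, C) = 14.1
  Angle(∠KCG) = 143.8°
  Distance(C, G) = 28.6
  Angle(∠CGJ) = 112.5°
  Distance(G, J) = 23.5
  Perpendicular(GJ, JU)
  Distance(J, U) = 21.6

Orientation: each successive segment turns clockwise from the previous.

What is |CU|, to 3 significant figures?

34.8

∠CGJ = 112.5° gives GJ at -96.6° from the x-axis; with |GJ| = 23.5, J = (1.15, -42.8). GJ ⟂ JU, so JU runs at 173°; with |JU| = 21.6, U = (-20.3, -40.4). Then |CU| = |U − C| = 34.8.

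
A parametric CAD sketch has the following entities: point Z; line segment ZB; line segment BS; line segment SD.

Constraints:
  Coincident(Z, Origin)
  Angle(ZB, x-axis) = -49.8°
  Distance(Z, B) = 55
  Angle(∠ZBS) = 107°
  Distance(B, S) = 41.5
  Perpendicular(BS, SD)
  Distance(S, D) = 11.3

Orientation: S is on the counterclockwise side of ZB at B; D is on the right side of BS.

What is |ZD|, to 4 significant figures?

86.01

Z is at the origin; ZB runs at -49.8° with length 55.0, so B = 55.0·(cos -49.8°, sin -49.8°) = (35.50, -42.01). ∠ZBS = 107.0°, so BS runs at -49.8° + (180° − 107.0°) = 23.20° from the x-axis; with |BS| = 41.5, S = B + 41.5·(cos 23.20°, sin 23.20°) = (73.64, -25.66). BS ⟂ SD; with |SD| = 11.3 on the right of BS, D = S + 11.3·(0.3939, -0.9191) = (78.10, -36.05). Then |ZD| = |D − Z| = 86.01.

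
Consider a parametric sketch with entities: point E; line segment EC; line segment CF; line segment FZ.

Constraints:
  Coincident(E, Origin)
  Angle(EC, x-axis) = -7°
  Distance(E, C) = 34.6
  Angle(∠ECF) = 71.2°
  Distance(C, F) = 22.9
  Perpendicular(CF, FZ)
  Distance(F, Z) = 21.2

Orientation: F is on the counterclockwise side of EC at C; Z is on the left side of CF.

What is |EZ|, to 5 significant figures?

16.479

E is at the origin; EC runs at -7.0° with length 34.6, so C = 34.6·(cos -7.0°, sin -7.0°) = (34.342, -4.2167). ∠ECF = 71.2°, so CF runs at -7.0° + (180° − 71.2°) = 101.80° from the x-axis; with |CF| = 22.9, F = C + 22.9·(cos 101.80°, sin 101.80°) = (29.659, 18.199). CF is perpendicular to FZ; with |FZ| = 21.2 on the left of CF, Z = F + 21.2·(-0.97887, -0.20450) = (8.9071, 13.864). Then |EZ| = |Z − E| = 16.479.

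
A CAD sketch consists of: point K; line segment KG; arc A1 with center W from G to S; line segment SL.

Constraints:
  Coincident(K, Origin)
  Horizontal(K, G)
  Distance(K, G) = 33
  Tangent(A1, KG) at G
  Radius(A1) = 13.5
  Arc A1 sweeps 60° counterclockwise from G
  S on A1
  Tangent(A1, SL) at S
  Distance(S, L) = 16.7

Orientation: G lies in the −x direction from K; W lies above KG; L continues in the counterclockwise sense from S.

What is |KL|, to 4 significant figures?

24.86

K is at the origin; KG is horizontal with |KG| = 33.0 and G on the −x side, so G = (-33.00, 0.000). A1 meets KG tangentially, so WG is at right angles to KG, so W = G + (0, 13.5) = (-33.00, 13.50). On A1, G sits at bearing -90° from W; a 60° counterclockwise sweep puts S at bearing -30°, so S = W + 13.5·(cos -30°, sin -30°) = (-21.31, 6.750). Since A1 is tangent to SL there, WS ⟂ SL, so SL runs along (−sin -30°, cos -30°); with |SL| = 16.7, L = (-12.96, 21.21). Then |KL| = |L − K| = 24.86.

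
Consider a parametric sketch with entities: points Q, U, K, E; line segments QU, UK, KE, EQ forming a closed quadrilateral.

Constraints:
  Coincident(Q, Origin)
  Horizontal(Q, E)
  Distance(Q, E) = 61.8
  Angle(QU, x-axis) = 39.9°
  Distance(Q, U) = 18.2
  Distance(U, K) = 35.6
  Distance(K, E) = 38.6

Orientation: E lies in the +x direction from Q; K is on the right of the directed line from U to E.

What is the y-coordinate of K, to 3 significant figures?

-20.5

Checks: |UK| = 35.60 ✓; |KE| = 38.60 ✓.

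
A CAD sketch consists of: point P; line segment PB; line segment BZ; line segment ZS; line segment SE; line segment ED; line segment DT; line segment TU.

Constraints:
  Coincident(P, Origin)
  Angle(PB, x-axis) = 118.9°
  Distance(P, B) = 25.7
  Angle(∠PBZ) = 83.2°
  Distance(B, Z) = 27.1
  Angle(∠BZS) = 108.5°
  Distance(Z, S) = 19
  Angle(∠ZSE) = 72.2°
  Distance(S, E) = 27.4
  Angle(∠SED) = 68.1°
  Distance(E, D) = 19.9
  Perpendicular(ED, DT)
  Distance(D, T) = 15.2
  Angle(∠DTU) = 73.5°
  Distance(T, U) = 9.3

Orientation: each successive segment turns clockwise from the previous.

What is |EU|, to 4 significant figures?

16.68

The perpendicularity gives DT at right angles to ED, so DT runs at 0.9000°; with |DT| = 15.2, T = (14.68, 27.79). ∠DTU = 73.5° gives TU at -105.6° from the x-axis; with |TU| = 9.3, U = (12.18, 18.83). Then |EU| = |U − E| = 16.68.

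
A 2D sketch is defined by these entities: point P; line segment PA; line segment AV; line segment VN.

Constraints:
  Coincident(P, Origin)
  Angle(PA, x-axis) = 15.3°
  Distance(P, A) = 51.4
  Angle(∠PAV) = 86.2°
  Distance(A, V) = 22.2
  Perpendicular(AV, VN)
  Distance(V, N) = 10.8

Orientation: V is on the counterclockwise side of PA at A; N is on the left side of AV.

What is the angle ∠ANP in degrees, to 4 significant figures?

91.04°

P is at the origin; PA runs at 15.3° with length 51.4, so A = 51.4·(cos 15.3°, sin 15.3°) = (49.58, 13.56). ∠PAV = 86.2°, so AV runs at 15.3° + (180° − 86.2°) = 109.1° from the x-axis; with |AV| = 22.2, V = A + 22.2·(cos 109.1°, sin 109.1°) = (42.31, 34.54). The perpendicularity gives VN at right angles to AV; with |VN| = 10.8 on the left of AV, N = V + 10.8·(-0.9449, -0.3272) = (32.11, 31.01). Then cos ∠ANP = NA·NP / (|NA||NP|), giving 91.04°.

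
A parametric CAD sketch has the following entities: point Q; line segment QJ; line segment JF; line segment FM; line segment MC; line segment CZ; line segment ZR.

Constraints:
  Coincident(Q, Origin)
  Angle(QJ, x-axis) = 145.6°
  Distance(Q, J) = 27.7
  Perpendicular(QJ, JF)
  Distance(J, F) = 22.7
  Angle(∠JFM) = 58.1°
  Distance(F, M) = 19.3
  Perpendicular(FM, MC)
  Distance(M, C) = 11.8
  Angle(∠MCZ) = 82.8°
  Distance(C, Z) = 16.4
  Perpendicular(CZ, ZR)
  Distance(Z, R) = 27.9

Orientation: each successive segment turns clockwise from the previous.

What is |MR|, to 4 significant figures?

22.02

∠MCZ = 82.8° gives CZ at 106.5° from the x-axis; with |CZ| = 16.4, Z = (-17.74, 27.69). CZ ⟂ ZR, so ZR runs at 16.50°; with |ZR| = 27.9, R = (9.015, 35.61). Then |MR| = |R − M| = 22.02.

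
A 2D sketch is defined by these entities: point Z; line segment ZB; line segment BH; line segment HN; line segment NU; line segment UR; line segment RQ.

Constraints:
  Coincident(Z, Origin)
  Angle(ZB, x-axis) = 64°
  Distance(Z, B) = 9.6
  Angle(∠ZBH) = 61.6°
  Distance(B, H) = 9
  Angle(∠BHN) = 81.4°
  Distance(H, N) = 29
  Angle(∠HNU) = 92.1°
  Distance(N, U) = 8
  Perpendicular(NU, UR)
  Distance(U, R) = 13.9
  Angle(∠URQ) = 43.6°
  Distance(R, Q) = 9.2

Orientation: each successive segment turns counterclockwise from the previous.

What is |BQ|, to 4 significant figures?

21.64

Z is at the origin; ZB runs at 64.0° with length 9.6, so B = (4.208, 8.628). ∠ZBH = 61.6° gives BH at -177.6° from the x-axis; with |BH| = 9.0, H = (-4.784, 8.252). ∠BHN = 81.4° gives HN at -79.00° from the x-axis; with |HN| = 29.0, N = (0.7497, -20.22). ∠HNU = 92.1° gives NU at 8.900° from the x-axis; with |NU| = 8.0, U = (8.653, -18.98). NU ⟂ UR, so UR runs at 98.90°; with |UR| = 13.9, R = (6.503, -5.245). ∠URQ = 43.6° gives RQ at -124.7° from the x-axis; with |RQ| = 9.2, Q = (1.266, -12.81). Then |BQ| = |Q − B| = 21.64.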